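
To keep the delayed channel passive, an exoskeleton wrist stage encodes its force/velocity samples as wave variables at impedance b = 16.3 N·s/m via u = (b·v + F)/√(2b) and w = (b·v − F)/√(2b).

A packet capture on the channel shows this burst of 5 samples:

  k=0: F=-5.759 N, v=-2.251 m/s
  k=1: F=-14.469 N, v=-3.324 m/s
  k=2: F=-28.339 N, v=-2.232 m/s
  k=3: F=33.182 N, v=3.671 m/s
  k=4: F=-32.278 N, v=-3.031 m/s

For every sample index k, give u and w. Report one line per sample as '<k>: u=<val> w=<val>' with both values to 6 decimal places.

0: u=-7.434846 w=-5.417556
1: u=-12.023558 w=-6.955288
2: u=-11.335319 w=-1.408600
3: u=16.291620 w=4.668472
4: u=-14.306206 w=-2.999716

k=0: b·v=16.3×(-2.251)=-36.691300; √(2b)=5.709641; u=(-36.691300+(-5.759))/5.709641=-7.434846, w=(-36.691300−(-5.759))/5.709641=-5.417556
k=1: b·v=16.3×(-3.324)=-54.181200; √(2b)=5.709641; u=(-54.181200+(-14.469))/5.709641=-12.023558, w=(-54.181200−(-14.469))/5.709641=-6.955288
k=2: b·v=16.3×(-2.232)=-36.381600; √(2b)=5.709641; u=(-36.381600+(-28.339))/5.709641=-11.335319, w=(-36.381600−(-28.339))/5.709641=-1.408600
k=3: b·v=16.3×3.671=59.837300; √(2b)=5.709641; u=(59.837300+33.182)/5.709641=16.291620, w=(59.837300−33.182)/5.709641=4.668472
k=4: b·v=16.3×(-3.031)=-49.405300; √(2b)=5.709641; u=(-49.405300+(-32.278))/5.709641=-14.306206, w=(-49.405300−(-32.278))/5.709641=-2.999716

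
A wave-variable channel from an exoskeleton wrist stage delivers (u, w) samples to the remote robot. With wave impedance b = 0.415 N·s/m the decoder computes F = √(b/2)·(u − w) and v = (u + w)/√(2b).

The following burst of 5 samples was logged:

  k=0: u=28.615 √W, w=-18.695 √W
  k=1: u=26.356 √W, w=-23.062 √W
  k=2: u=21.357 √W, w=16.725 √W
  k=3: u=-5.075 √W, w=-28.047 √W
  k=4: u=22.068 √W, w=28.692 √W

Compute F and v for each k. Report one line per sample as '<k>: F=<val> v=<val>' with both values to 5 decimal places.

0: F=21.55073 v=10.88861
1: F=22.51097 v=3.61563
2: F=2.10998 v=41.80043
3: F=10.46424 v=-36.35612
4: F=-3.01738 v=55.71634

k=0: u−w=47.31000, u+w=9.92000; √(b/2)=0.45552, √(2b)=0.91104; F=0.45552×47.31=21.55073, v=9.92000/0.91104=10.88861
k=1: u−w=49.41800, u+w=3.29400; √(b/2)=0.45552, √(2b)=0.91104; F=0.45552×49.418=22.51097, v=3.29400/0.91104=3.61563
k=2: u−w=4.63200, u+w=38.08200; √(b/2)=0.45552, √(2b)=0.91104; F=0.45552×4.632=2.10998, v=38.08200/0.91104=41.80043
k=3: u−w=22.97200, u+w=-33.12200; √(b/2)=0.45552, √(2b)=0.91104; F=0.45552×22.972=10.46424, v=-33.12200/0.91104=-36.35612
k=4: u−w=-6.62400, u+w=50.76000; √(b/2)=0.45552, √(2b)=0.91104; F=0.45552×(-6.624)=-3.01738, v=50.76000/0.91104=55.71634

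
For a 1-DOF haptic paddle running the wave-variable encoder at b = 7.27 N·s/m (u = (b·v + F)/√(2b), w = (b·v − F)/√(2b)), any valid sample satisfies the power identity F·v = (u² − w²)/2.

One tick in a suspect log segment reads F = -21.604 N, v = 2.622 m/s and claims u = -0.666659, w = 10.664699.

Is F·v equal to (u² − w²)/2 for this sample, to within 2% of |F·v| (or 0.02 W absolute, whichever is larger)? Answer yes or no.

yes

F·v = (-21.604)×2.622 = -56.645688 W.
(u² − w²)/2 = (0.444434 − 113.735805)/2 = -56.645685 W.
|Δ| = 0.000003;  2% of max(1, |F·v|) = 1.132914.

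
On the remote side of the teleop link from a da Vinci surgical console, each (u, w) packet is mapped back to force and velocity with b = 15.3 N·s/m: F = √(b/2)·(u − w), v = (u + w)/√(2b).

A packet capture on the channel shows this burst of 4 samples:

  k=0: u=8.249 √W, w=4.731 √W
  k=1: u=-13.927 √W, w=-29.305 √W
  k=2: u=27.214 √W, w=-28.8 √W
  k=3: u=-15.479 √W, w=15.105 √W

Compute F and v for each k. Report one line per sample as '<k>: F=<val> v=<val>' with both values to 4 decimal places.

0: F=9.7303 v=2.3465
1: F=42.5334 v=-7.8153
2: F=154.9271 v=-0.2867
3: F=-84.5912 v=-0.0676

k=0: u−w=3.5180, u+w=12.9800; √(b/2)=2.7659, √(2b)=5.5317; F=2.7659×3.518=9.7303, v=12.9800/5.5317=2.3465
k=1: u−w=15.3780, u+w=-43.2320; √(b/2)=2.7659, √(2b)=5.5317; F=2.7659×15.378=42.5334, v=-43.2320/5.5317=-7.8153
k=2: u−w=56.0140, u+w=-1.5860; √(b/2)=2.7659, √(2b)=5.5317; F=2.7659×56.014=154.9271, v=-1.5860/5.5317=-0.2867
k=3: u−w=-30.5840, u+w=-0.3740; √(b/2)=2.7659, √(2b)=5.5317; F=2.7659×(-30.584)=-84.5912, v=-0.3740/5.5317=-0.0676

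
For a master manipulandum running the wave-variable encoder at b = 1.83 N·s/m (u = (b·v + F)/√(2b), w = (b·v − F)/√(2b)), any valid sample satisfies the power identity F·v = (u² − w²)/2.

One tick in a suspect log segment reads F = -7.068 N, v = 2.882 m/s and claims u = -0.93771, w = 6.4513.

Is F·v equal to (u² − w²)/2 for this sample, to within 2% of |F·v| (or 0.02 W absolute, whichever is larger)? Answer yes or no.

F·v = (-7.068)×2.882 = -20.36998 W.
(u² − w²)/2 = (0.87930 − 41.61927)/2 = -20.36999 W.
|Δ| = 0.00001;  2% of max(1, |F·v|) = 0.40740.

yes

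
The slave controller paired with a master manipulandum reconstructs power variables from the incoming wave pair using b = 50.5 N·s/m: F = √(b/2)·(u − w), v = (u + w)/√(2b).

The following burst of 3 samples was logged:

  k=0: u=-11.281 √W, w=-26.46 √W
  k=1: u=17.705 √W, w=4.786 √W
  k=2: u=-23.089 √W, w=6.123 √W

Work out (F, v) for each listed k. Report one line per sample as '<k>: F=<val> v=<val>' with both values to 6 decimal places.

k=0: u−w=15.179000, u+w=-37.741000; √(b/2)=5.024938, √(2b)=10.049876; F=5.024938×15.179=76.273531, v=-37.741000/10.049876=-3.755370
k=1: u−w=12.919000, u+w=22.491000; √(b/2)=5.024938, √(2b)=10.049876; F=5.024938×12.919=64.917172, v=22.491000/10.049876=2.237938
k=2: u−w=-29.212000, u+w=-16.966000; √(b/2)=5.024938, √(2b)=10.049876; F=5.024938×(-29.212)=-146.788483, v=-16.966000/10.049876=-1.688180

0: F=76.273531 v=-3.755370
1: F=64.917172 v=2.237938
2: F=-146.788483 v=-1.688180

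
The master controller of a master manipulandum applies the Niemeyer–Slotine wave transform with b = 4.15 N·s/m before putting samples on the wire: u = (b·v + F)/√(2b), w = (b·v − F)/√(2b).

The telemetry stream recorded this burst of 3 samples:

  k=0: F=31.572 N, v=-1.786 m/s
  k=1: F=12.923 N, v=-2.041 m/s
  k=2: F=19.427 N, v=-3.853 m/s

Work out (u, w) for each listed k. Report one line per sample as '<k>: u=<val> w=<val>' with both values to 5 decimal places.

0: u=8.38609 w=-13.53151
1: u=1.54561 w=-7.42567
2: u=1.19302 w=-12.29340

k=0: b·v=4.15×(-1.786)=-7.41190; √(2b)=2.88097; u=(-7.41190+31.572)/2.88097=8.38609, w=(-7.41190−31.572)/2.88097=-13.53151
k=1: b·v=4.15×(-2.041)=-8.47015; √(2b)=2.88097; u=(-8.47015+12.923)/2.88097=1.54561, w=(-8.47015−12.923)/2.88097=-7.42567
k=2: b·v=4.15×(-3.853)=-15.98995; √(2b)=2.88097; u=(-15.98995+19.427)/2.88097=1.19302, w=(-15.98995−19.427)/2.88097=-12.29340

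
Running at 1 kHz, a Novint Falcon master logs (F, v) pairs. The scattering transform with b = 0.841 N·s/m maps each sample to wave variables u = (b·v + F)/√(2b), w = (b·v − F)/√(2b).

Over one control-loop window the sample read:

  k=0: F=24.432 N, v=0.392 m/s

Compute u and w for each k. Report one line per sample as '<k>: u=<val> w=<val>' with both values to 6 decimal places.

k=0: b·v=0.841×0.392=0.329672; √(2b)=1.296919; u=(0.329672+24.432)/1.296919=19.092683, w=(0.329672−24.432)/1.296919=-18.584291

0: u=19.092683 w=-18.584291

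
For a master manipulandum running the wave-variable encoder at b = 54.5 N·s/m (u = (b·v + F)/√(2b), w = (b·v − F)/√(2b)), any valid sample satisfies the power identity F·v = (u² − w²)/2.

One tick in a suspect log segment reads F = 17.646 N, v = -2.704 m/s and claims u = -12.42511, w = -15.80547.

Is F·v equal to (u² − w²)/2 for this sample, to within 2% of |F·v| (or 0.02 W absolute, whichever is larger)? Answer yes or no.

F·v = 17.646×(-2.704) = -47.71478 W.
(u² − w²)/2 = (154.38336 − 249.81288)/2 = -47.71476 W.
|Δ| = 0.00002;  2% of max(1, |F·v|) = 0.95430.

yes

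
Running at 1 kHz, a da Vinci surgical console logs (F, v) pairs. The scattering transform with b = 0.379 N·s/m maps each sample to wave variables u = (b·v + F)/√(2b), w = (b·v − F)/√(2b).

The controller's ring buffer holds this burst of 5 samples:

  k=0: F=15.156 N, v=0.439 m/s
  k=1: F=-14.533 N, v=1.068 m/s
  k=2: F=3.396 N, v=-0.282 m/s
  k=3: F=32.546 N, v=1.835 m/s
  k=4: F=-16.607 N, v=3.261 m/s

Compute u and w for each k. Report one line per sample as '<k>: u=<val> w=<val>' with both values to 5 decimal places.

k=0: b·v=0.379×0.439=0.16638; √(2b)=0.87063; u=(0.16638+15.156)/0.87063=17.59915, w=(0.16638−15.156)/0.87063=-17.21694
k=1: b·v=0.379×1.068=0.40477; √(2b)=0.87063; u=(0.40477+(-14.533))/0.87063=-16.22756, w=(0.40477−(-14.533))/0.87063=17.15739
k=2: b·v=0.379×(-0.282)=-0.10688; √(2b)=0.87063; u=(-0.10688+3.396)/0.87063=3.77786, w=(-0.10688−3.396)/0.87063=-4.02337
k=3: b·v=0.379×1.835=0.69546; √(2b)=0.87063; u=(0.69546+32.546)/0.87063=38.18085, w=(0.69546−32.546)/0.87063=-36.58324
k=4: b·v=0.379×3.261=1.23592; √(2b)=0.87063; u=(1.23592+(-16.607))/0.87063=-17.65508, w=(1.23592−(-16.607))/0.87063=20.49422

0: u=17.59915 w=-17.21694
1: u=-16.22756 w=17.15739
2: u=3.77786 w=-4.02337
3: u=38.18085 w=-36.58324
4: u=-17.65508 w=20.49422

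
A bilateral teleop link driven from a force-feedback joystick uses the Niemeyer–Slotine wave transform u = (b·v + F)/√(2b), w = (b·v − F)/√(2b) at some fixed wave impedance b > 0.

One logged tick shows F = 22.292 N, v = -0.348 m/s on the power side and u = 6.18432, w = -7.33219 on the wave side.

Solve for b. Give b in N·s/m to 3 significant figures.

u + w = -1.1479;  u + w = √(2b)·v, so √(2b) = -1.1479/(-0.348) = 3.2985.
b = (√(2b))²/2 = 10.8800/2 = 5.4400.
(Check via u − w = 2F/√(2b): u − w = 13.5165, 2F/√(2b) = 13.5165.)

b = 5.44 N·s/m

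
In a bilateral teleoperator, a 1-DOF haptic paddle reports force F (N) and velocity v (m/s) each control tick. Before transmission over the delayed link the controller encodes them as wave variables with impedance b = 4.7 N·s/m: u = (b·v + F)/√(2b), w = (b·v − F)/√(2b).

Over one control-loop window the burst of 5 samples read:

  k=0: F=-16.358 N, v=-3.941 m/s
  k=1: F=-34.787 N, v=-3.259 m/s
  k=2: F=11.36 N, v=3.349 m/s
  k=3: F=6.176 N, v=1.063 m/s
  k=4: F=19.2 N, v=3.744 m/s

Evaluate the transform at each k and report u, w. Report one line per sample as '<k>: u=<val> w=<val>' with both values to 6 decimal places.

k=0: b·v=4.7×(-3.941)=-18.522700; √(2b)=3.065942; u=(-18.522700+(-16.358))/3.065942=-11.376830, w=(-18.522700−(-16.358))/3.065942=-0.706047
k=1: b·v=4.7×(-3.259)=-15.317300; √(2b)=3.065942; u=(-15.317300+(-34.787))/3.065942=-16.342221, w=(-15.317300−(-34.787))/3.065942=6.350316
k=2: b·v=4.7×3.349=15.740300; √(2b)=3.065942; u=(15.740300+11.36)/3.065942=8.839143, w=(15.740300−11.36)/3.065942=1.428696
k=3: b·v=4.7×1.063=4.996100; √(2b)=3.065942; u=(4.996100+6.176)/3.065942=3.643937, w=(4.996100−6.176)/3.065942=-0.384841
k=4: b·v=4.7×3.744=17.596800; √(2b)=3.065942; u=(17.596800+19.2)/3.065942=12.001793, w=(17.596800−19.2)/3.065942=-0.522906

0: u=-11.376830 w=-0.706047
1: u=-16.342221 w=6.350316
2: u=8.839143 w=1.428696
3: u=3.643937 w=-0.384841
4: u=12.001793 w=-0.522906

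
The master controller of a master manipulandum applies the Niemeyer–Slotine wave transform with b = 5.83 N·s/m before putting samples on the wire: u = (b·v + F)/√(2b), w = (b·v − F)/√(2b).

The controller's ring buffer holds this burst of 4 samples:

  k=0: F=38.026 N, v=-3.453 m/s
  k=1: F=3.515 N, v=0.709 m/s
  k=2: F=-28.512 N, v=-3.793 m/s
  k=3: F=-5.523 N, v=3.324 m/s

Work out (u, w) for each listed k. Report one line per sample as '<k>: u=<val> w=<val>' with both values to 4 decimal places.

k=0: b·v=5.83×(-3.453)=-20.1310; √(2b)=3.4147; u=(-20.1310+38.026)/3.4147=5.2406, w=(-20.1310−38.026)/3.4147=-17.0315
k=1: b·v=5.83×0.709=4.1335; √(2b)=3.4147; u=(4.1335+3.515)/3.4147=2.2399, w=(4.1335−3.515)/3.4147=0.1811
k=2: b·v=5.83×(-3.793)=-22.1132; √(2b)=3.4147; u=(-22.1132+(-28.512))/3.4147=-14.8258, w=(-22.1132−(-28.512))/3.4147=1.8739
k=3: b·v=5.83×3.324=19.3789; √(2b)=3.4147; u=(19.3789+(-5.523))/3.4147=4.0578, w=(19.3789−(-5.523))/3.4147=7.2926

0: u=5.2406 w=-17.0315
1: u=2.2399 w=0.1811
2: u=-14.8258 w=1.8739
3: u=4.0578 w=7.2926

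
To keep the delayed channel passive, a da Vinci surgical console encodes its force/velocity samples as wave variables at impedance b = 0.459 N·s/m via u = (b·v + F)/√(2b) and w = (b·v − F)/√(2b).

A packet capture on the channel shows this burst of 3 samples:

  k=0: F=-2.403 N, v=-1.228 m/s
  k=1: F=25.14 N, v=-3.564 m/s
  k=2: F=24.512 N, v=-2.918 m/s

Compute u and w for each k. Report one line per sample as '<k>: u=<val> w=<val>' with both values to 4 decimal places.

k=0: b·v=0.459×(-1.228)=-0.5637; √(2b)=0.9581; u=(-0.5637+(-2.403))/0.9581=-3.0963, w=(-0.5637−(-2.403))/0.9581=1.9197
k=1: b·v=0.459×(-3.564)=-1.6359; √(2b)=0.9581; u=(-1.6359+25.14)/0.9581=24.5314, w=(-1.6359−25.14)/0.9581=-27.9462
k=2: b·v=0.459×(-2.918)=-1.3394; √(2b)=0.9581; u=(-1.3394+24.512)/0.9581=24.1854, w=(-1.3394−24.512)/0.9581=-26.9813

0: u=-3.0963 w=1.9197
1: u=24.5314 w=-27.9462
2: u=24.1854 w=-26.9813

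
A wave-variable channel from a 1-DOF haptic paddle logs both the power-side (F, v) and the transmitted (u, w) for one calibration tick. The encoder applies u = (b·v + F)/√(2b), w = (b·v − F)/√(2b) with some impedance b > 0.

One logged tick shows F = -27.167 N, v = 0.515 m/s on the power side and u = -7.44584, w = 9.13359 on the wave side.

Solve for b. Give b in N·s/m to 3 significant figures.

u + w = 1.6878;  u + w = √(2b)·v, so √(2b) = 1.6878/0.515 = 3.2772.
b = (√(2b))²/2 = 10.7399/2 = 5.3700.
(Check via u − w = 2F/√(2b): u − w = -16.5794, 2F/√(2b) = -16.5795.)

b = 5.37 N·s/m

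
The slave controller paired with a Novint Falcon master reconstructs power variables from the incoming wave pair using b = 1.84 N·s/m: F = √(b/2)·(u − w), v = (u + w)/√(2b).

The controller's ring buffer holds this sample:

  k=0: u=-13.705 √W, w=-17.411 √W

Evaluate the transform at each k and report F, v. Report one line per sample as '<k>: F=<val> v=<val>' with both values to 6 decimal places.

k=0: u−w=3.706000, u+w=-31.116000; √(b/2)=0.959166, √(2b)=1.918333; F=0.959166×3.706=3.554670, v=-31.116000/1.918333=-16.220336

0: F=3.554670 v=-16.220336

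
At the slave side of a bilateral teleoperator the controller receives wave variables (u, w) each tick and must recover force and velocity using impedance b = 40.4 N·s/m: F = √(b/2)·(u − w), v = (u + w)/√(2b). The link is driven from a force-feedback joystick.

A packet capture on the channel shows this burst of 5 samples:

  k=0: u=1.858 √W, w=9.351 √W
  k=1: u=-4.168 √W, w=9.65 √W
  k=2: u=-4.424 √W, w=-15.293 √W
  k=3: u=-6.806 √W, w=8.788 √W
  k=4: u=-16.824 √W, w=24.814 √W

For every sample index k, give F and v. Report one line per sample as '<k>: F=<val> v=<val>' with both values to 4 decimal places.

k=0: u−w=-7.4930, u+w=11.2090; √(b/2)=4.4944, √(2b)=8.9889; F=4.4944×(-7.493)=-33.6768, v=11.2090/8.9889=1.2470
k=1: u−w=-13.8180, u+w=5.4820; √(b/2)=4.4944, √(2b)=8.9889; F=4.4944×(-13.818)=-62.1042, v=5.4820/8.9889=0.6099
k=2: u−w=10.8690, u+w=-19.7170; √(b/2)=4.4944, √(2b)=8.9889; F=4.4944×10.869=48.8501, v=-19.7170/8.9889=-2.1935
k=3: u−w=-15.5940, u+w=1.9820; √(b/2)=4.4944, √(2b)=8.9889; F=4.4944×(-15.594)=-70.0863, v=1.9820/8.9889=0.2205
k=4: u−w=-41.6380, u+w=7.9900; √(b/2)=4.4944, √(2b)=8.9889; F=4.4944×(-41.638)=-187.1395, v=7.9900/8.9889=0.8889

0: F=-33.6768 v=1.2470
1: F=-62.1042 v=0.6099
2: F=48.8501 v=-2.1935
3: F=-70.0863 v=0.2205
4: F=-187.1395 v=0.8889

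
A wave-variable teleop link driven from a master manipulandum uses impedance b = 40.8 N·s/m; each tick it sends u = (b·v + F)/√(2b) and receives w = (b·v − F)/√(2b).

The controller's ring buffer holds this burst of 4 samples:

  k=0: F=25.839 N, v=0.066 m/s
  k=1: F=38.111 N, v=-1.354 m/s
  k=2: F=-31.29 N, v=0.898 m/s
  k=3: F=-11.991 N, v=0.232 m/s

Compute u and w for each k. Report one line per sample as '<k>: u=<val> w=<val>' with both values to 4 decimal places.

k=0: b·v=40.8×0.066=2.6928; √(2b)=9.0333; u=(2.6928+25.839)/9.0333=3.1585, w=(2.6928−25.839)/9.0333=-2.5623
k=1: b·v=40.8×(-1.354)=-55.2432; √(2b)=9.0333; u=(-55.2432+38.111)/9.0333=-1.8966, w=(-55.2432−38.111)/9.0333=-10.3345
k=2: b·v=40.8×0.898=36.6384; √(2b)=9.0333; u=(36.6384+(-31.29))/9.0333=0.5921, w=(36.6384−(-31.29))/9.0333=7.5198
k=3: b·v=40.8×0.232=9.4656; √(2b)=9.0333; u=(9.4656+(-11.991))/9.0333=-0.2796, w=(9.4656−(-11.991))/9.0333=2.3753

0: u=3.1585 w=-2.5623
1: u=-1.8966 w=-10.3345
2: u=0.5921 w=7.5198
3: u=-0.2796 w=2.3753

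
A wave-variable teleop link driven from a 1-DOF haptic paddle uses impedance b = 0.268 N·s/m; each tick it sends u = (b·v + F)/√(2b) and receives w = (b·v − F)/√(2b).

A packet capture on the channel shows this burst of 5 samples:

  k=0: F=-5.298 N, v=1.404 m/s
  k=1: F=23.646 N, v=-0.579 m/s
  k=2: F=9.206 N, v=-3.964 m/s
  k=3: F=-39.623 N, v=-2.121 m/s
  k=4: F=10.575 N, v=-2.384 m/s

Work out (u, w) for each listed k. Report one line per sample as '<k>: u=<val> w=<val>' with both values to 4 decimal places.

0: u=-6.7226 w=7.7505
1: u=32.0860 w=-32.5099
2: u=11.1234 w=-14.0255
3: u=-54.8973 w=53.3445
4: u=13.5717 w=-15.3170

k=0: b·v=0.268×1.404=0.3763; √(2b)=0.7321; u=(0.3763+(-5.298))/0.7321=-6.7226, w=(0.3763−(-5.298))/0.7321=7.7505
k=1: b·v=0.268×(-0.579)=-0.1552; √(2b)=0.7321; u=(-0.1552+23.646)/0.7321=32.0860, w=(-0.1552−23.646)/0.7321=-32.5099
k=2: b·v=0.268×(-3.964)=-1.0624; √(2b)=0.7321; u=(-1.0624+9.206)/0.7321=11.1234, w=(-1.0624−9.206)/0.7321=-14.0255
k=3: b·v=0.268×(-2.121)=-0.5684; √(2b)=0.7321; u=(-0.5684+(-39.623))/0.7321=-54.8973, w=(-0.5684−(-39.623))/0.7321=53.3445
k=4: b·v=0.268×(-2.384)=-0.6389; √(2b)=0.7321; u=(-0.6389+10.575)/0.7321=13.5717, w=(-0.6389−10.575)/0.7321=-15.3170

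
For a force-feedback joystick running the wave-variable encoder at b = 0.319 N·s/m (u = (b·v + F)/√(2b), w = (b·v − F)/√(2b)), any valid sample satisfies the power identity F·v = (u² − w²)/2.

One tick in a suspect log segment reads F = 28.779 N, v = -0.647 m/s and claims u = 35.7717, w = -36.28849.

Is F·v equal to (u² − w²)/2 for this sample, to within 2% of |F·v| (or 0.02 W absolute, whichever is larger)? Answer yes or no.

F·v = 28.779×(-0.647) = -18.6200 W.
(u² − w²)/2 = (1279.6145 − 1316.8545)/2 = -18.6200 W.
|Δ| = 0.0000;  2% of max(1, |F·v|) = 0.3724.

yes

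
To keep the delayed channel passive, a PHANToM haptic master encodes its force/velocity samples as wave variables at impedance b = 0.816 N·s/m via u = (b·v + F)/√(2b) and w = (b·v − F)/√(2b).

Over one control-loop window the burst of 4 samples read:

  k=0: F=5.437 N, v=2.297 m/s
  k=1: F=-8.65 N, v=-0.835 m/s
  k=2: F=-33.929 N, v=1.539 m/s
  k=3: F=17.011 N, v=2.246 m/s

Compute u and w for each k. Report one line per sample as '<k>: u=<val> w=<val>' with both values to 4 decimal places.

k=0: b·v=0.816×2.297=1.8744; √(2b)=1.2775; u=(1.8744+5.437)/1.2775=5.7232, w=(1.8744−5.437)/1.2775=-2.7888
k=1: b·v=0.816×(-0.835)=-0.6814; √(2b)=1.2775; u=(-0.6814+(-8.65))/1.2775=-7.3044, w=(-0.6814−(-8.65))/1.2775=6.2377
k=2: b·v=0.816×1.539=1.2558; √(2b)=1.2775; u=(1.2558+(-33.929))/1.2775=-25.5759, w=(1.2558−(-33.929))/1.2775=27.5420
k=3: b·v=0.816×2.246=1.8327; √(2b)=1.2775; u=(1.8327+17.011)/1.2775=14.7505, w=(1.8327−17.011)/1.2775=-11.8812

0: u=5.7232 w=-2.7888
1: u=-7.3044 w=6.2377
2: u=-25.5759 w=27.5420
3: u=14.7505 w=-11.8812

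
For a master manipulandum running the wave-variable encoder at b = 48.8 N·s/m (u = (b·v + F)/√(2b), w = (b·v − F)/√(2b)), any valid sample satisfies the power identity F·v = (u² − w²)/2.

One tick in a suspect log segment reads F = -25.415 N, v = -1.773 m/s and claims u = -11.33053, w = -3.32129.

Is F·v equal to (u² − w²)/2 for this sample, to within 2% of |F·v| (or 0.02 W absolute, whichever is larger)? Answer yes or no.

no

F·v = (-25.415)×(-1.773) = 45.0608 W.
(u² − w²)/2 = (128.3809 − 11.0310)/2 = 58.6750 W.
|Δ| = 13.6142;  2% of max(1, |F·v|) = 0.9012.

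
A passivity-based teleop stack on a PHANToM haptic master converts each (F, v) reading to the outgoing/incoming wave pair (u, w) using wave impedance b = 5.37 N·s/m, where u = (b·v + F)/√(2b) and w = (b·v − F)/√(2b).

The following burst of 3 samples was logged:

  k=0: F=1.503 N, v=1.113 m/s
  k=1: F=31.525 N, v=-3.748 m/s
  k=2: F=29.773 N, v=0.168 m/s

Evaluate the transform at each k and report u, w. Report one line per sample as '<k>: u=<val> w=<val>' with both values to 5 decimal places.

0: u=2.28238 w=1.36513
1: u=3.47805 w=-15.76097
2: u=9.36019 w=-8.80962

k=0: b·v=5.37×1.113=5.97681; √(2b)=3.27719; u=(5.97681+1.503)/3.27719=2.28238, w=(5.97681−1.503)/3.27719=1.36513
k=1: b·v=5.37×(-3.748)=-20.12676; √(2b)=3.27719; u=(-20.12676+31.525)/3.27719=3.47805, w=(-20.12676−31.525)/3.27719=-15.76097
k=2: b·v=5.37×0.168=0.90216; √(2b)=3.27719; u=(0.90216+29.773)/3.27719=9.36019, w=(0.90216−29.773)/3.27719=-8.80962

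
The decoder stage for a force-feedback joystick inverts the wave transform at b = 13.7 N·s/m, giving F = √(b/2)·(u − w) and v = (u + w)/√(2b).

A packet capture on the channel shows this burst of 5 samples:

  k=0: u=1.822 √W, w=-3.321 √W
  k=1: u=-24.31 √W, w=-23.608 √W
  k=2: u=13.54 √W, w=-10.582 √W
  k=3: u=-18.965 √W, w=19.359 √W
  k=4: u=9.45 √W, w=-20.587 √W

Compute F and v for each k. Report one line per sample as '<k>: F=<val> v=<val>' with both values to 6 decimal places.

k=0: u−w=5.143000, u+w=-1.499000; √(b/2)=2.617250, √(2b)=5.234501; F=2.617250×5.143=13.460519, v=-1.499000/5.234501=-0.286369
k=1: u−w=-0.702000, u+w=-47.918000; √(b/2)=2.617250, √(2b)=5.234501; F=2.617250×(-0.702)=-1.837310, v=-47.918000/5.234501=-9.154263
k=2: u−w=24.122000, u+w=2.958000; √(b/2)=2.617250, √(2b)=5.234501; F=2.617250×24.122=63.133316, v=2.958000/5.234501=0.565097
k=3: u−w=-38.324000, u+w=0.394000; √(b/2)=2.617250, √(2b)=5.234501; F=2.617250×(-38.324)=-100.303507, v=0.394000/5.234501=0.075270
k=4: u−w=30.037000, u+w=-11.137000; √(b/2)=2.617250, √(2b)=5.234501; F=2.617250×30.037=78.614352, v=-11.137000/5.234501=-2.127614

0: F=13.460519 v=-0.286369
1: F=-1.837310 v=-9.154263
2: F=63.133316 v=0.565097
3: F=-100.303507 v=0.075270
4: F=78.614352 v=-2.127614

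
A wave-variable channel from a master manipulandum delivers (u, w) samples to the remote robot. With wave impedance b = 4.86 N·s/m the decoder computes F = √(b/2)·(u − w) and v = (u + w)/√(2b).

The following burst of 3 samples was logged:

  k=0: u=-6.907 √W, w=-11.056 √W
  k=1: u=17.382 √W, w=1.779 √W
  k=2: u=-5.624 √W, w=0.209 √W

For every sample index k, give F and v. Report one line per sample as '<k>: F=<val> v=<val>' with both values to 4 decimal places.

0: F=6.4677 v=-5.7616
1: F=24.3227 v=6.1459
2: F=-9.0927 v=-1.7369

k=0: u−w=4.1490, u+w=-17.9630; √(b/2)=1.5588, √(2b)=3.1177; F=1.5588×4.149=6.4677, v=-17.9630/3.1177=-5.7616
k=1: u−w=15.6030, u+w=19.1610; √(b/2)=1.5588, √(2b)=3.1177; F=1.5588×15.603=24.3227, v=19.1610/3.1177=6.1459
k=2: u−w=-5.8330, u+w=-5.4150; √(b/2)=1.5588, √(2b)=3.1177; F=1.5588×(-5.833)=-9.0927, v=-5.4150/3.1177=-1.7369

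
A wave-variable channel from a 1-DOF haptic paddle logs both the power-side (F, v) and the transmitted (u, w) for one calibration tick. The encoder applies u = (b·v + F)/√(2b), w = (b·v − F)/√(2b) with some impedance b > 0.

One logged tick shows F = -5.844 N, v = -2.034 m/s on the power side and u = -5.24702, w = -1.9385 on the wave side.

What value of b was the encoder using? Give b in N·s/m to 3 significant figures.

u + w = -7.18552;  u + w = √(2b)·v, so √(2b) = -7.18552/(-2.034) = 3.53270.
b = (√(2b))²/2 = 12.48000/2 = 6.24000.
(Check via u − w = 2F/√(2b): u − w = -3.30852, 2F/√(2b) = -3.30851.)

b = 6.24 N·s/m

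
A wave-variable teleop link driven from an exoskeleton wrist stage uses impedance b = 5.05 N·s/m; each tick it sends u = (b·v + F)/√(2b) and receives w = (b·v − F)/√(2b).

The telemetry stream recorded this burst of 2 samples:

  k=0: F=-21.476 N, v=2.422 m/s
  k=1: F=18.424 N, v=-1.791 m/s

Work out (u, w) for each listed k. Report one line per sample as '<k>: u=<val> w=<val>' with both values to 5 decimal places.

0: u=-2.90899 w=10.60622
1: u=2.95132 w=-8.64321

k=0: b·v=5.05×2.422=12.23110; √(2b)=3.17805; u=(12.23110+(-21.476))/3.17805=-2.90899, w=(12.23110−(-21.476))/3.17805=10.60622
k=1: b·v=5.05×(-1.791)=-9.04455; √(2b)=3.17805; u=(-9.04455+18.424)/3.17805=2.95132, w=(-9.04455−18.424)/3.17805=-8.64321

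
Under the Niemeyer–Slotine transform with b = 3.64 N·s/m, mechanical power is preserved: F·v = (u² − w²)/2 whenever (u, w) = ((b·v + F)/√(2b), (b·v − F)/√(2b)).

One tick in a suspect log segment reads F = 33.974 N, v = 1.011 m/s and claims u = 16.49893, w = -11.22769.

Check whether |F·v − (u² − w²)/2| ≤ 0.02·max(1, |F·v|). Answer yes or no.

F·v = 33.974×1.011 = 34.34771 W.
(u² − w²)/2 = (272.21469 − 126.06102)/2 = 73.07683 W.
|Δ| = 38.72912;  2% of max(1, |F·v|) = 0.68695.

no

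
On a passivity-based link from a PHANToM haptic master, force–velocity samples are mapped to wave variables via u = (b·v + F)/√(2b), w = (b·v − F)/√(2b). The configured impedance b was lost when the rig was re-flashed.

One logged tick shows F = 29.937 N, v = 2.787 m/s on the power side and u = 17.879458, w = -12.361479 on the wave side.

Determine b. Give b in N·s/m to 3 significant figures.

u + w = 5.517979;  u + w = √(2b)·v, so √(2b) = 5.517979/2.787 = 1.979899.
b = (√(2b))²/2 = 3.920001/2 = 1.960000.
(Check via u − w = 2F/√(2b): u − w = 30.240937, 2F/√(2b) = 30.240934.)

b = 1.96 N·s/m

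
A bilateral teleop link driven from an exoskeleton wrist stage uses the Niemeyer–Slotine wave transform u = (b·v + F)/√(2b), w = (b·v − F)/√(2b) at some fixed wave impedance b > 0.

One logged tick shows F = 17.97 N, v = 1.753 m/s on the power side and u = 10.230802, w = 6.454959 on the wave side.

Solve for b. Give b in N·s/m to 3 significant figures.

b = 45.3 N·s/m

u + w = 16.685761;  u + w = √(2b)·v, so √(2b) = 16.685761/1.753 = 9.518403.
b = (√(2b))²/2 = 90.600002/2 = 45.300001.
(Check via u − w = 2F/√(2b): u − w = 3.775843, 2F/√(2b) = 3.775843.)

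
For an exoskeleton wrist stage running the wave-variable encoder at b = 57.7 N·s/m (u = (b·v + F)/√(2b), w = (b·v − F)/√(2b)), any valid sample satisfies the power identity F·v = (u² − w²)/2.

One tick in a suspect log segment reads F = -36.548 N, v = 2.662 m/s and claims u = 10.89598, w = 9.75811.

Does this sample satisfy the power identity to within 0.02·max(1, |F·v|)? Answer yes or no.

F·v = (-36.548)×2.662 = -97.29078 W.
(u² − w²)/2 = (118.72238 − 95.22071)/2 = 11.75083 W.
|Δ| = 109.04161;  2% of max(1, |F·v|) = 1.94582.

no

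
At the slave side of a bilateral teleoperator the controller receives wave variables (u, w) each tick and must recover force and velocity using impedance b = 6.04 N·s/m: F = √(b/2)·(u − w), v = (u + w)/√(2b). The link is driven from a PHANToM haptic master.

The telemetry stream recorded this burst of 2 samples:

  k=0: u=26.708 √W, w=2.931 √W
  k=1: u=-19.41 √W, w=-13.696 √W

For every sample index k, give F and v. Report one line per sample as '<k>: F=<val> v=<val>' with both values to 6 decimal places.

0: F=41.320021 v=8.527664
1: F=-9.929873 v=-9.525181

k=0: u−w=23.777000, u+w=29.639000; √(b/2)=1.737815, √(2b)=3.475629; F=1.737815×23.777=41.320021, v=29.639000/3.475629=8.527664
k=1: u−w=-5.714000, u+w=-33.106000; √(b/2)=1.737815, √(2b)=3.475629; F=1.737815×(-5.714)=-9.929873, v=-33.106000/3.475629=-9.525181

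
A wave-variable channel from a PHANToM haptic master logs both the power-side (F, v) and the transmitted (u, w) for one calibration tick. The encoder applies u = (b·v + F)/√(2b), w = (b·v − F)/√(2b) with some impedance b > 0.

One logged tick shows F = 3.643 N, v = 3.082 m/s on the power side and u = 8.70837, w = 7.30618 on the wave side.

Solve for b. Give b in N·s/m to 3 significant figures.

b = 13.5 N·s/m

u + w = 16.0145;  u + w = √(2b)·v, so √(2b) = 16.0145/3.082 = 5.1962.
b = (√(2b))²/2 = 27.0000/2 = 13.5000.
(Check via u − w = 2F/√(2b): u − w = 1.4022, 2F/√(2b) = 1.4022.)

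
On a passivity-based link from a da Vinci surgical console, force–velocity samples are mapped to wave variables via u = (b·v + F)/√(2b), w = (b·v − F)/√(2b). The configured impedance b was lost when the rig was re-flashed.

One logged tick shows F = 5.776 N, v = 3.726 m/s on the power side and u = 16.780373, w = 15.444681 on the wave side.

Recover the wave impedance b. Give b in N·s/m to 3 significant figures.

b = 37.4 N·s/m

u + w = 32.225054;  u + w = √(2b)·v, so √(2b) = 32.225054/3.726 = 8.648699.
b = (√(2b))²/2 = 74.800001/2 = 37.400001.
(Check via u − w = 2F/√(2b): u − w = 1.335692, 2F/√(2b) = 1.335692.)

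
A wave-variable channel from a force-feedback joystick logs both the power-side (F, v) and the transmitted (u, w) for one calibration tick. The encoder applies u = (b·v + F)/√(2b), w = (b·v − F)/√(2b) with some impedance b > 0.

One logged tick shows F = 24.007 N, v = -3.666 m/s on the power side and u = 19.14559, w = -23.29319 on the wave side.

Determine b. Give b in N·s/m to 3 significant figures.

b = 0.64 N·s/m

u + w = -4.14760;  u + w = √(2b)·v, so √(2b) = -4.14760/(-3.666) = 1.13137.
b = (√(2b))²/2 = 1.28000/2 = 0.64000.
(Check via u − w = 2F/√(2b): u − w = 42.43878, 2F/√(2b) = 42.43884.)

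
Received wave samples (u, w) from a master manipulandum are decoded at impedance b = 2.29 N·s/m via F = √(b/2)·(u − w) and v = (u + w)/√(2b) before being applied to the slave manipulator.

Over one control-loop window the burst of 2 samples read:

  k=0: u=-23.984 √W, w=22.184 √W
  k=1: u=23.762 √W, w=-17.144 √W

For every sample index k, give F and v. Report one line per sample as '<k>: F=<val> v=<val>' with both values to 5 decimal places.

0: F=-49.40192 v=-0.84108
1: F=43.77133 v=3.09239

k=0: u−w=-46.16800, u+w=-1.80000; √(b/2)=1.07005, √(2b)=2.14009; F=1.07005×(-46.168)=-49.40192, v=-1.80000/2.14009=-0.84108
k=1: u−w=40.90600, u+w=6.61800; √(b/2)=1.07005, √(2b)=2.14009; F=1.07005×40.906=43.77133, v=6.61800/2.14009=3.09239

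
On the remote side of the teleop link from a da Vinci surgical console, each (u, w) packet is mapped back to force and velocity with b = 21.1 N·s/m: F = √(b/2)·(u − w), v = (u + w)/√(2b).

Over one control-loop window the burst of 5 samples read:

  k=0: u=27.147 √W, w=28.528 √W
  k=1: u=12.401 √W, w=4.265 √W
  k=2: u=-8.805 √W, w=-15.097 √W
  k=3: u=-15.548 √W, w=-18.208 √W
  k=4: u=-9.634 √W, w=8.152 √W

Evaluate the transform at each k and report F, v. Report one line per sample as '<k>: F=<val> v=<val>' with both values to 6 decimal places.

k=0: u−w=-1.381000, u+w=55.675000; √(b/2)=3.248076, √(2b)=6.496153; F=3.248076×(-1.381)=-4.485593, v=55.675000/6.496153=8.570457
k=1: u−w=8.136000, u+w=16.666000; √(b/2)=3.248076, √(2b)=6.496153; F=3.248076×8.136=26.426349, v=16.666000/6.496153=2.565519
k=2: u−w=6.292000, u+w=-23.902000; √(b/2)=3.248076, √(2b)=6.496153; F=3.248076×6.292=20.436896, v=-23.902000/6.496153=-3.679409
k=3: u−w=2.660000, u+w=-33.756000; √(b/2)=3.248076, √(2b)=6.496153; F=3.248076×2.66=8.639883, v=-33.756000/6.496153=-5.196306
k=4: u−w=-17.786000, u+w=-1.482000; √(b/2)=3.248076, √(2b)=6.496153; F=3.248076×(-17.786)=-57.770286, v=-1.482000/6.496153=-0.228135

0: F=-4.485593 v=8.570457
1: F=26.426349 v=2.565519
2: F=20.436896 v=-3.679409
3: F=8.639883 v=-5.196306
4: F=-57.770286 v=-0.228135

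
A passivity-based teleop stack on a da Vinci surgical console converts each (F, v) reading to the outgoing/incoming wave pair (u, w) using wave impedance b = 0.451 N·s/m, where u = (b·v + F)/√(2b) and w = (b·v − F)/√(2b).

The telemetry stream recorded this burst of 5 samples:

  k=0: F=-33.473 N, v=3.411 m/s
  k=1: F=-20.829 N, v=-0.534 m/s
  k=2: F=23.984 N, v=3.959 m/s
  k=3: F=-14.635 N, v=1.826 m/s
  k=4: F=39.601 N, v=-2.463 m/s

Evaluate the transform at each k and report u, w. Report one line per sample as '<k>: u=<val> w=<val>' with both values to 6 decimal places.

0: u=-33.624725 w=36.864277
1: u=-22.184919 w=21.677759
2: u=27.133316 w=-23.373308
3: u=-14.542423 w=16.276642
4: u=40.527214 w=-42.866416

k=0: b·v=0.451×3.411=1.538361; √(2b)=0.949737; u=(1.538361+(-33.473))/0.949737=-33.624725, w=(1.538361−(-33.473))/0.949737=36.864277
k=1: b·v=0.451×(-0.534)=-0.240834; √(2b)=0.949737; u=(-0.240834+(-20.829))/0.949737=-22.184919, w=(-0.240834−(-20.829))/0.949737=21.677759
k=2: b·v=0.451×3.959=1.785509; √(2b)=0.949737; u=(1.785509+23.984)/0.949737=27.133316, w=(1.785509−23.984)/0.949737=-23.373308
k=3: b·v=0.451×1.826=0.823526; √(2b)=0.949737; u=(0.823526+(-14.635))/0.949737=-14.542423, w=(0.823526−(-14.635))/0.949737=16.276642
k=4: b·v=0.451×(-2.463)=-1.110813; √(2b)=0.949737; u=(-1.110813+39.601)/0.949737=40.527214, w=(-1.110813−39.601)/0.949737=-42.866416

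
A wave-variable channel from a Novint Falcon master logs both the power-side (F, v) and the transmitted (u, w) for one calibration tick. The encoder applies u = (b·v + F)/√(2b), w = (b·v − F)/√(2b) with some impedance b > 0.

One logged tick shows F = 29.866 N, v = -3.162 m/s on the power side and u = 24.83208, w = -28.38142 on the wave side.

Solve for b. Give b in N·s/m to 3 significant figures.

u + w = -3.5493;  u + w = √(2b)·v, so √(2b) = -3.5493/(-3.162) = 1.1225.
b = (√(2b))²/2 = 1.2600/2 = 0.6300.
(Check via u − w = 2F/√(2b): u − w = 53.2135, 2F/√(2b) = 53.2134.)

b = 0.63 N·s/m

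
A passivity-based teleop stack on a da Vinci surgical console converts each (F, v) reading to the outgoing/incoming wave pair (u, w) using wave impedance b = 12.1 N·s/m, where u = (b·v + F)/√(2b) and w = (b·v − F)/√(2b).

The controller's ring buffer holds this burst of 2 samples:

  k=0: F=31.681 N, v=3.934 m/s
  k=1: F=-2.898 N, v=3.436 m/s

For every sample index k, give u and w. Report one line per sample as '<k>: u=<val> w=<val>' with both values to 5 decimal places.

0: u=16.11644 w=3.23628
1: u=7.86234 w=9.04054

k=0: b·v=12.1×3.934=47.60140; √(2b)=4.91935; u=(47.60140+31.681)/4.91935=16.11644, w=(47.60140−31.681)/4.91935=3.23628
k=1: b·v=12.1×3.436=41.57560; √(2b)=4.91935; u=(41.57560+(-2.898))/4.91935=7.86234, w=(41.57560−(-2.898))/4.91935=9.04054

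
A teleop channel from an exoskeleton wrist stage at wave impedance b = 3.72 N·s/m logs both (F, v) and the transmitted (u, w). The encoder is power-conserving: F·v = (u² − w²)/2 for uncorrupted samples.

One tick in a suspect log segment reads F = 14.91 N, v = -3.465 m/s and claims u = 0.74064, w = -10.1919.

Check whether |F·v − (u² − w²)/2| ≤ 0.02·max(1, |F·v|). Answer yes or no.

yes

F·v = 14.91×(-3.465) = -51.66315 W.
(u² − w²)/2 = (0.54855 − 103.87483)/2 = -51.66314 W.
|Δ| = 0.00001;  2% of max(1, |F·v|) = 1.03326.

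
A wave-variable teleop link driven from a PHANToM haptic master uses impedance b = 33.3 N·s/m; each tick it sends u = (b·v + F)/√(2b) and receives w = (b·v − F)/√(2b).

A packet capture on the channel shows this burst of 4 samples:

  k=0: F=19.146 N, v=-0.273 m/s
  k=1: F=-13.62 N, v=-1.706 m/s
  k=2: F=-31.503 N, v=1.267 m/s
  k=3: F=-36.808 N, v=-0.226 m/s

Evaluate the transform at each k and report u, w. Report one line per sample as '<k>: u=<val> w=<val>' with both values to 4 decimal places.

k=0: b·v=33.3×(-0.273)=-9.0909; √(2b)=8.1609; u=(-9.0909+19.146)/8.1609=1.2321, w=(-9.0909−19.146)/8.1609=-3.4600
k=1: b·v=33.3×(-1.706)=-56.8098; √(2b)=8.1609; u=(-56.8098+(-13.62))/8.1609=-8.6302, w=(-56.8098−(-13.62))/8.1609=-5.2923
k=2: b·v=33.3×1.267=42.1911; √(2b)=8.1609; u=(42.1911+(-31.503))/8.1609=1.3097, w=(42.1911−(-31.503))/8.1609=9.0302
k=3: b·v=33.3×(-0.226)=-7.5258; √(2b)=8.1609; u=(-7.5258+(-36.808))/8.1609=-5.4325, w=(-7.5258−(-36.808))/8.1609=3.5881

0: u=1.2321 w=-3.4600
1: u=-8.6302 w=-5.2923
2: u=1.3097 w=9.0302
3: u=-5.4325 w=3.5881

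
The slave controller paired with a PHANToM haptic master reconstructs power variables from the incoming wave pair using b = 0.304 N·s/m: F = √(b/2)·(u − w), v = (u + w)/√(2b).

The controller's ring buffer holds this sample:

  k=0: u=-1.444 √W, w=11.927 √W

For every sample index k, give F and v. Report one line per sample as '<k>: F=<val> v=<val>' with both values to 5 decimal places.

k=0: u−w=-13.37100, u+w=10.48300; √(b/2)=0.38987, √(2b)=0.77974; F=0.38987×(-13.371)=-5.21298, v=10.48300/0.77974=13.44416

0: F=-5.21298 v=13.44416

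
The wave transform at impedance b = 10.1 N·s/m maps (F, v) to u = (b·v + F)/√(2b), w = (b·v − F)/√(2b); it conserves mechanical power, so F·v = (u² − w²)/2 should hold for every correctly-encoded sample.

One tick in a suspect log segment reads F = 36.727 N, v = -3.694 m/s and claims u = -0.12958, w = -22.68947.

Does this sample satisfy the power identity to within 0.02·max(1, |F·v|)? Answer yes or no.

no

F·v = 36.727×(-3.694) = -135.6695 W.
(u² − w²)/2 = (0.0168 − 514.8120)/2 = -257.3976 W.
|Δ| = 121.7281;  2% of max(1, |F·v|) = 2.7134.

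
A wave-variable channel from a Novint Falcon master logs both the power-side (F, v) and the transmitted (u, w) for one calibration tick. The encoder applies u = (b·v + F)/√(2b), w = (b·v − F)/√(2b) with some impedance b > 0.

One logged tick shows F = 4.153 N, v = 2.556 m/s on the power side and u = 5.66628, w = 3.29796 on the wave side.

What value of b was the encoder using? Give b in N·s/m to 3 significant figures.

b = 6.15 N·s/m

u + w = 8.9642;  u + w = √(2b)·v, so √(2b) = 8.9642/2.556 = 3.5071.
b = (√(2b))²/2 = 12.3000/2 = 6.1500.
(Check via u − w = 2F/√(2b): u − w = 2.3683, 2F/√(2b) = 2.3683.)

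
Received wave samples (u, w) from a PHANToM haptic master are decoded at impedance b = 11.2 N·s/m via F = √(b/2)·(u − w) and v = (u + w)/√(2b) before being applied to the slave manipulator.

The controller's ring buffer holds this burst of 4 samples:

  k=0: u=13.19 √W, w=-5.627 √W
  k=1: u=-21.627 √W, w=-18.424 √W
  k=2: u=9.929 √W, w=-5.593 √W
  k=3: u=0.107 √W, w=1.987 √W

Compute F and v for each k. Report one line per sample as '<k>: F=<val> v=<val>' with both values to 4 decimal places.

k=0: u−w=18.8170, u+w=7.5630; √(b/2)=2.3664, √(2b)=4.7329; F=2.3664×18.817=44.5291, v=7.5630/4.7329=1.5980
k=1: u−w=-3.2030, u+w=-40.0510; √(b/2)=2.3664, √(2b)=4.7329; F=2.3664×(-3.203)=-7.5797, v=-40.0510/4.7329=-8.4623
k=2: u−w=15.5220, u+w=4.3360; √(b/2)=2.3664, √(2b)=4.7329; F=2.3664×15.522=36.7318, v=4.3360/4.7329=0.9161
k=3: u−w=-1.8800, u+w=2.0940; √(b/2)=2.3664, √(2b)=4.7329; F=2.3664×(-1.88)=-4.4489, v=2.0940/4.7329=0.4424

0: F=44.5291 v=1.5980
1: F=-7.5797 v=-8.4623
2: F=36.7318 v=0.9161
3: F=-4.4489 v=0.4424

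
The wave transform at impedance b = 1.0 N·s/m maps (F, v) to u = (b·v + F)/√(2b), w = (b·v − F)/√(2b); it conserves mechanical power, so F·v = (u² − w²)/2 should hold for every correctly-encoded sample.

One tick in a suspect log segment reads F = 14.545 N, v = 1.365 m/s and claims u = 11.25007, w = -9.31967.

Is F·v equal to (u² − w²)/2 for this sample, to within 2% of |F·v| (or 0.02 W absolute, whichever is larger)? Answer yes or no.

yes

F·v = 14.545×1.365 = 19.8539 W.
(u² − w²)/2 = (126.5641 − 86.8562)/2 = 19.8539 W.
|Δ| = 0.0000;  2% of max(1, |F·v|) = 0.3971.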